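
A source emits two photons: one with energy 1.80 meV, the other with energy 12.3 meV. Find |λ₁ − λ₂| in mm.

0.588 mm

Using λ = hc/E: λ₁ = 6.888·10^-4 m, λ₂ = 1.008·10^-4 m.
|Δλ| = |6.888·10^-4 − 1.008·10^-4| = 5.88·10^-4 m = 0.588 mm.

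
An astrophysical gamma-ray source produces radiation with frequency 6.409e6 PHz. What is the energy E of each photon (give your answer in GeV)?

0.0265 GeV

(h = 6.62607015e-34 J·s, 1 eV = 1.602176634e-19 J.)
In SI units: f = 6.409e6 PHz = 6.409e21 Hz.
Since E = hf for a photon, E = 4.247e-12 J.
Converting to GeV: E = 0.02651 GeV ≈ 0.0265 GeV.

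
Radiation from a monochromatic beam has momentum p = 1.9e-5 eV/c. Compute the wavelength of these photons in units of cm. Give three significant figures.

(h = 6.62607015e-34 J·s, c = 2.99792458e8 m/s, 1 eV = 1.602176634e-19 J.)
In SI units: p = 1.9e-5 eV/c = 1.0154e-32 kg·m/s.
For a photon λ = h/p, so λ = 0.06525 m.
Converting to cm: λ = 6.525 cm ≈ 6.53 cm.

6.53 cm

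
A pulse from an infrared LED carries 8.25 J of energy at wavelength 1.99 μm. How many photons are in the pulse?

8.26e19 photons

Per-photon energy: E = 9.982e-20 J (from wavelength = 1.99 μm).
N = E_total / E_photon = 8.25 J / 9.982e-20 J = 8.26e19.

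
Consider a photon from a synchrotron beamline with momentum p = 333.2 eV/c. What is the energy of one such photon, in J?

5.34 × 10^-17 J

Convert to SI: p = 333.2 eV/c = 1.7807 × 10^-25 kg·m/s.
For a photon E = pc, so E = 5.338 × 10^-17 J.
So E ≈ 5.34 × 10^-17 J.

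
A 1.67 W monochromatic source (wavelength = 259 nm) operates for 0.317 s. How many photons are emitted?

Total energy: E_total = P·t = 1.67 × 0.317 = 0.5294 J.
Per-photon energy: E = 7.670 × 10^-19 J.
N = E_total / E_photon = 6.90 × 10^17.

6.90 × 10^17 photons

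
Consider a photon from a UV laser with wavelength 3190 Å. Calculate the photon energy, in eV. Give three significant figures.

First convert: λ = 3190 Å = 3.190 × 10^-7 m.
Apply E = hc/λ: E = 6.227 × 10^-19 J.
Converting to eV: E = 3.887 eV ≈ 3.89 eV.

3.89 eV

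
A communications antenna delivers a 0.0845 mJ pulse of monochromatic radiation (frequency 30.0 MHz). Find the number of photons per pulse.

4.25·10^21 photons

Per-photon energy: E = 1.988·10^-26 J (from frequency = 30.0 MHz).
N = E_total / E_photon = 8.45·10^-5 J / 1.988·10^-26 J = 4.25·10^21.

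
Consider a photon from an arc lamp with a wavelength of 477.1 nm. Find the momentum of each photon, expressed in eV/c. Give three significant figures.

(h = 6.62607015e-34 J·s, c = 2.99792458e8 m/s, 1 eV = 1.602176634e-19 J.)
First convert: λ = 477.1 nm = 4.771e-7 m.
The photon relation is p = h/λ, giving p = 1.389e-27 kg·m/s.
Converting to eV/c: p = 2.599 eV/c ≈ 2.60 eV/c.

2.60 eV/c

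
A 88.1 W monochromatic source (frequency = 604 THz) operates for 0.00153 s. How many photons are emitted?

Total energy: E_total = P·t = 88.1 × 0.00153 = 0.1348 J.
Per-photon energy: E = 4.002e-19 J.
N = E_total / E_photon = 3.37e17.

3.37e17 photons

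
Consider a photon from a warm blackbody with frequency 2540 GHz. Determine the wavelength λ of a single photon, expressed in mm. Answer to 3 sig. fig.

(c = 2.99792458 × 10^8 m/s.)
First convert: f = 2540 GHz = 2.54 × 10^12 Hz.
Since λ = c/f for a photon, λ = 1.180 × 10^-4 m.
Converting to mm: λ = 0.1180 mm ≈ 0.118 mm.

0.118 mm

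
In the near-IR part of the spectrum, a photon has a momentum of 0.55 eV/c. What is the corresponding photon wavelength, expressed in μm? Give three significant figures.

2.25 μm

(h = 6.62607015e-34 J·s, c = 2.99792458e8 m/s, 1 eV = 1.602176634e-19 J.)
First convert: p = 0.55 eV/c = 2.9394e-28 kg·m/s.
Apply λ = h/p: λ = 2.254e-6 m.
Converting to μm: λ = 2.254 μm ≈ 2.25 μm.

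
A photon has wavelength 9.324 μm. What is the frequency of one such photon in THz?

32.2 THz

(c = 2.99792458e8 m/s.)
Convert to SI: λ = 9.324 μm = 9.324e-6 m.
For a photon f = c/λ, so f = 3.215e13 Hz.
Converting to THz: f = 32.15 THz ≈ 32.2 THz.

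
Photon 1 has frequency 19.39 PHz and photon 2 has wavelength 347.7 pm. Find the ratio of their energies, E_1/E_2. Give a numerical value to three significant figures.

0.0225

E_1 = 1.285e-17 J (from frequency = 19.39 PHz, via E = hf).
E_2 = 5.713e-16 J (from wavelength = 347.7 pm, via E = hc/λ).
Ratio = 1.285e-17 / 5.713e-16 = 0.0225.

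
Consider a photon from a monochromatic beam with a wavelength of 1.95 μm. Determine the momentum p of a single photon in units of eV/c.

0.636 eV/c

First convert: λ = 1.95 μm = 1.95 × 10^-6 m.
The photon relation is p = h/λ, giving p = 3.398 × 10^-28 kg·m/s.
Converting to eV/c: p = 0.6358 eV/c ≈ 0.636 eV/c.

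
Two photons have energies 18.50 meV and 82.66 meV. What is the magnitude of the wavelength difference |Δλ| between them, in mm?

Using λ = hc/E: λ₁ = 6.7018 × 10^-5 m, λ₂ = 1.4999 × 10^-5 m.
|Δλ| = |6.7018 × 10^-5 − 1.4999 × 10^-5| = 5.20 × 10^-5 m = 0.0520 mm.

0.0520 mm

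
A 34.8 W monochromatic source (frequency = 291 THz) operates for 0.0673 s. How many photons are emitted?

1.21e19 photons

Total energy: E_total = P·t = 34.8 × 0.0673 = 2.342 J.
Per-photon energy: E = 1.928e-19 J.
N = E_total / E_photon = 1.21e19.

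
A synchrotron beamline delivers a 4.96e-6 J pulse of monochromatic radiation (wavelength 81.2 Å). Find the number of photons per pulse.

Per-photon energy: E = 2.446e-17 J (from wavelength = 81.2 Å).
N = E_total / E_photon = 4.96e-6 J / 2.446e-17 J = 2.03e11.

2.03e11 photons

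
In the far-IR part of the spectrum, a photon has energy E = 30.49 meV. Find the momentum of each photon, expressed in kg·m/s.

Convert to SI: E = 30.49 meV = 4.8850e-21 J.
For a photon p = E/c, so p = 1.629e-29 kg·m/s.
So p ≈ 1.63e-29 kg·m/s.

1.63e-29 kg·m/s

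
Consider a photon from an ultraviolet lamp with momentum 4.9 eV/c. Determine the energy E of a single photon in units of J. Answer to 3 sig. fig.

Use c = 2.99792458e8 m/s, 1 eV = 1.602176634e-19 J.
Convert to SI: p = 4.9 eV/c = 2.6187e-27 kg·m/s.
The photon relation is E = pc, giving E = 7.851e-19 J.
So E ≈ 7.85e-19 J.

7.85e-19 J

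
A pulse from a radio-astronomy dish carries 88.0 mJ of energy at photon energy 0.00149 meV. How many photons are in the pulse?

3.69e23 photons

Per-photon energy: E = 2.387e-25 J (from energy = 0.00149 meV).
N = E_total / E_photon = 0.0880 J / 2.387e-25 J = 3.69e23.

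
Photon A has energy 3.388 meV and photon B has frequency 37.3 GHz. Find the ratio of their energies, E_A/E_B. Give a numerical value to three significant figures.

E_A = 5.428e-22 J (from energy = 3.388 meV, via E given directly).
E_B = 2.472e-23 J (from frequency = 37.3 GHz, via E = hf).
Ratio = 5.428e-22 / 2.472e-23 = 22.0.

22.0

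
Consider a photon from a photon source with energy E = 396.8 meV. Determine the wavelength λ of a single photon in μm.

(h = 6.62607015·10^-34 J·s, c = 2.99792458·10^8 m/s, 1 eV = 1.602176634·10^-19 J.)
Convert to SI: E = 396.8 meV = 6.3574·10^-20 J.
Apply λ = hc/E: λ = 3.125·10^-6 m.
Converting to μm: λ = 3.125 μm ≈ 3.12 μm.

3.12 μm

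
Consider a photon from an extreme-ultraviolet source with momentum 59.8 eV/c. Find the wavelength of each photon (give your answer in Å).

In SI units: p = 59.8 eV/c = 3.1959e-26 kg·m/s.
For a photon λ = h/p, so λ = 2.073e-8 m.
Converting to Å: λ = 207.3 Å ≈ 207 Å.

207 Å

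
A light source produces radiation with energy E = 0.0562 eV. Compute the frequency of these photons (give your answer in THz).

13.6 THz

(h = 6.62607015e-34 J·s, 1 eV = 1.602176634e-19 J.)
In SI units: E = 0.0562 eV = 9.0042e-21 J.
The photon relation is f = E/h, giving f = 1.359e13 Hz.
Converting to THz: f = 13.59 THz ≈ 13.6 THz.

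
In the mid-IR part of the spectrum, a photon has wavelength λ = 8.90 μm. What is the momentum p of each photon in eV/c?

0.139 eV/c

First convert: λ = 8.90 μm = 8.90e-6 m.
Since p = h/λ for a photon, p = 7.445e-29 kg·m/s.
Converting to eV/c: p = 0.1393 eV/c ≈ 0.139 eV/c.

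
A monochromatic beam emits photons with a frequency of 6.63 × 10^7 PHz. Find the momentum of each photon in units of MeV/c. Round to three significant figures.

274 MeV/c

Take h = 6.62607015 × 10^-34 J·s, c = 2.99792458 × 10^8 m/s, 1 eV = 1.602176634 × 10^-19 J.
In SI units: f = 6.63 × 10^7 PHz = 6.63 × 10^22 Hz.
Apply p = hf/c: p = 1.465 × 10^-19 kg·m/s.
Converting to MeV/c: p = 274.2 MeV/c ≈ 274 MeV/c.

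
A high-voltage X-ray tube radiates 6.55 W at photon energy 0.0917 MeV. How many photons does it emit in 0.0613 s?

2.73e13 photons

Total energy: E_total = P·t = 6.55 × 0.0613 = 0.4015 J.
Per-photon energy: E = 1.469e-14 J.
N = E_total / E_photon = 2.73e13.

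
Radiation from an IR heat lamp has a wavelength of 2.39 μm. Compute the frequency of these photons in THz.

Use c = 2.99792458e8 m/s.
First convert: λ = 2.39 μm = 2.39e-6 m.
The photon relation is f = c/λ, giving f = 1.254e14 Hz.
Converting to THz: f = 125.4 THz ≈ 125 THz.

125 THz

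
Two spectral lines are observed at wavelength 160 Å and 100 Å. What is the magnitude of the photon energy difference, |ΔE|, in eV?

46.5 eV

Using E = hc/λ: E₁ = 1.242e-17 J, E₂ = 1.986e-17 J.
|ΔE| = |1.242e-17 − 1.986e-17| = 7.45e-18 J = 46.5 eV.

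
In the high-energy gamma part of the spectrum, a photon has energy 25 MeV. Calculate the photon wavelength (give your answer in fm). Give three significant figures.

Convert to SI: E = 25 MeV = 4.0054·10^-12 J.
Since λ = hc/E for a photon, λ = 4.959·10^-14 m.
Converting to fm: λ = 49.59 fm ≈ 49.6 fm.

49.6 fm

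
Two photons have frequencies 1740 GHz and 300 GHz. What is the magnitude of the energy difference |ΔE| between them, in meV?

Using E = hf: E₁ = 1.153 × 10^-21 J, E₂ = 1.988 × 10^-22 J.
|ΔE| = |1.153 × 10^-21 − 1.988 × 10^-22| = 9.54 × 10^-22 J = 5.96 meV.

5.96 meV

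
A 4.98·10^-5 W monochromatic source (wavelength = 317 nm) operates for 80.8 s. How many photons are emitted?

Total energy: E_total = P·t = 4.98·10^-5 × 80.8 = 0.004024 J.
Per-photon energy: E = 6.266·10^-19 J.
N = E_total / E_photon = 6.42·10^15.

6.42·10^15 photons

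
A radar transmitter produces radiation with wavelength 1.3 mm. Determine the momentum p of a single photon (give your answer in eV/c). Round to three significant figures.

9.54e-4 eV/c

(h = 6.62607015e-34 J·s, c = 2.99792458e8 m/s, 1 eV = 1.602176634e-19 J.)
First convert: λ = 1.3 mm = 0.0013 m.
Apply p = h/λ: p = 5.097e-31 kg·m/s.
Converting to eV/c: p = 9.537e-4 eV/c ≈ 9.54e-4 eV/c.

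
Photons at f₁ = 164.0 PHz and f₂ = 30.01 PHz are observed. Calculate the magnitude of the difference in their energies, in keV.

Using E = hf: E₁ = 1.0867 × 10^-16 J, E₂ = 1.9885 × 10^-17 J.
|ΔE| = |1.0867 × 10^-16 − 1.9885 × 10^-17| = 8.88 × 10^-17 J = 0.554 keV.

0.554 keV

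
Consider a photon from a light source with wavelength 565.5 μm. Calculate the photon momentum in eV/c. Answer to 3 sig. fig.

(h = 6.62607015e-34 J·s, c = 2.99792458e8 m/s, 1 eV = 1.602176634e-19 J.)
In SI units: λ = 565.5 μm = 5.655e-4 m.
For a photon p = h/λ, so p = 1.172e-30 kg·m/s.
Converting to eV/c: p = 0.002192 eV/c ≈ 2.19e-3 eV/c.

2.19e-3 eV/c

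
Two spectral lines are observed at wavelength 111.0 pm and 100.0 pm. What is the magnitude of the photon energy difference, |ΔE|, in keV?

1.23 keV

Using E = hc/λ: E₁ = 1.7896e-15 J, E₂ = 1.9864e-15 J.
|ΔE| = |1.7896e-15 − 1.9864e-15| = 1.97e-16 J = 1.23 keV.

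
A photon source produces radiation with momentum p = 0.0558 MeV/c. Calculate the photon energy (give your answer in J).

Take c = 2.99792458e8 m/s, 1 eV = 1.602176634e-19 J.
In SI units: p = 0.0558 MeV/c = 2.9821e-23 kg·m/s.
The photon relation is E = pc, giving E = 8.940e-15 J.
So E ≈ 8.94e-15 J.

8.94e-15 J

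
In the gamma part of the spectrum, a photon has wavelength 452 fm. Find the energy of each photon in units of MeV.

(h = 6.62607015 × 10^-34 J·s, c = 2.99792458 × 10^8 m/s, 1 eV = 1.602176634 × 10^-19 J.)
In SI units: λ = 452 fm = 4.52 × 10^-13 m.
Since E = hc/λ for a photon, E = 4.395 × 10^-13 J.
Converting to MeV: E = 2.743 MeV ≈ 2.74 MeV.

2.74 MeV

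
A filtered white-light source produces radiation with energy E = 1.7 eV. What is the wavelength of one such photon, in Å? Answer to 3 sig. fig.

7290 Å

Take h = 6.62607015 × 10^-34 J·s, c = 2.99792458 × 10^8 m/s, 1 eV = 1.602176634 × 10^-19 J.
In SI units: E = 1.7 eV = 2.7237 × 10^-19 J.
Apply λ = hc/E: λ = 7.293 × 10^-7 m.
Converting to Å: λ = 7293 Å ≈ 7290 Å.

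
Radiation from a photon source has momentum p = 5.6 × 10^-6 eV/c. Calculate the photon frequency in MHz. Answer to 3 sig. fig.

1350 MHz

Use h = 6.62607015 × 10^-34 J·s, c = 2.99792458 × 10^8 m/s, 1 eV = 1.602176634 × 10^-19 J.
In SI units: p = 5.6 × 10^-6 eV/c = 2.9928 × 10^-33 kg·m/s.
The photon relation is f = pc/h, giving f = 1.354 × 10^9 Hz.
Converting to MHz: f = 1354 MHz ≈ 1350 MHz.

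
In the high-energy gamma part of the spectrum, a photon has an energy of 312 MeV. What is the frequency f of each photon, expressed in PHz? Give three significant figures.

7.54·10^7 PHz

Use h = 6.62607015·10^-34 J·s, 1 eV = 1.602176634·10^-19 J.
First convert: E = 312 MeV = 4.9988·10^-11 J.
Since f = E/h for a photon, f = 7.544·10^22 Hz.
Converting to PHz: f = 7.544·10^7 PHz ≈ 7.54·10^7 PHz.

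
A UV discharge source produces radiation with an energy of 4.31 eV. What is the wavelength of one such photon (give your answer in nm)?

(h = 6.62607015 × 10^-34 J·s, c = 2.99792458 × 10^8 m/s, 1 eV = 1.602176634 × 10^-19 J.)
In SI units: E = 4.31 eV = 6.9054 × 10^-19 J.
For a photon λ = hc/E, so λ = 2.877 × 10^-7 m.
Converting to nm: λ = 287.7 nm ≈ 288 nm.

288 nm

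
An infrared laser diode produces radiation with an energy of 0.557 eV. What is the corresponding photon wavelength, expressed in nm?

2230 nm

Take h = 6.62607015 × 10^-34 J·s, c = 2.99792458 × 10^8 m/s, 1 eV = 1.602176634 × 10^-19 J.
Convert to SI: E = 0.557 eV = 8.9241 × 10^-20 J.
The photon relation is λ = hc/E, giving λ = 2.226 × 10^-6 m.
Converting to nm: λ = 2226 nm ≈ 2230 nm.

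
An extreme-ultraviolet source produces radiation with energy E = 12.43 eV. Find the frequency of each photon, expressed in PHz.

Use h = 6.62607015e-34 J·s, 1 eV = 1.602176634e-19 J.
First convert: E = 12.43 eV = 1.9915e-18 J.
The photon relation is f = E/h, giving f = 3.006e15 Hz.
Converting to PHz: f = 3.006 PHz ≈ 3.01 PHz.

3.01 PHz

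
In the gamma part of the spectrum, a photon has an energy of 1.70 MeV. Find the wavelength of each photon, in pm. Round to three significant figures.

First convert: E = 1.70 MeV = 2.7237·10^-13 J.
Apply λ = hc/E: λ = 7.293·10^-13 m.
Converting to pm: λ = 0.7293 pm ≈ 0.729 pm.

0.729 pm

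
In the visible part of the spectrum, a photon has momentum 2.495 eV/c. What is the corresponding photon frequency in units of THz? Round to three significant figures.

Take h = 6.62607015e-34 J·s, c = 2.99792458e8 m/s, 1 eV = 1.602176634e-19 J.
Convert to SI: p = 2.495 eV/c = 1.3334e-27 kg·m/s.
Since f = pc/h for a photon, f = 6.033e14 Hz.
Converting to THz: f = 603.3 THz ≈ 603 THz.

603 THz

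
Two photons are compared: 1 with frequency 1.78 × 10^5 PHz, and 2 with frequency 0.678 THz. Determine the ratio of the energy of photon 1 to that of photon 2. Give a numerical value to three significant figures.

E_1 = 1.179 × 10^-13 J (from frequency = 1.78 × 10^5 PHz, via E = hf).
E_2 = 4.492 × 10^-22 J (from frequency = 0.678 THz, via E = hf).
Ratio = 1.179 × 10^-13 / 4.492 × 10^-22 = 2.63 × 10^8.

2.63 × 10^8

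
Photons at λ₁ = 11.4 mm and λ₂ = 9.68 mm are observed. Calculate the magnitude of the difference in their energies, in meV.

Using E = hc/λ: E₁ = 1.742e-23 J, E₂ = 2.052e-23 J.
|ΔE| = |1.742e-23 − 2.052e-23| = 3.10e-24 J = 0.0193 meV.

0.0193 meV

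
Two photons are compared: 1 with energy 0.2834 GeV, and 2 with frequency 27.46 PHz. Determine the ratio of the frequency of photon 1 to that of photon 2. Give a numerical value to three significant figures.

2.50e6

f_1 = 6.853e22 Hz (from energy = 0.2834 GeV, via f = E/h).
f_2 = 2.746e16 Hz (from frequency = 27.46 PHz, via f given directly).
Ratio = 6.853e22 / 2.746e16 = 2.50e6.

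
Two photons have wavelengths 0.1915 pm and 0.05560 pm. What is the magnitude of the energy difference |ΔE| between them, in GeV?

0.0158 GeV

Using E = hc/λ: E₁ = 1.0373e-12 J, E₂ = 3.5727e-12 J.
|ΔE| = |1.0373e-12 − 3.5727e-12| = 2.54e-12 J = 0.0158 GeV.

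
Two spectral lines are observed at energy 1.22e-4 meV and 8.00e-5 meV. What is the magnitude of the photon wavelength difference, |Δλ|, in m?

5.34 m

Using λ = hc/E: λ₁ = 10.16 m, λ₂ = 15.50 m.
|Δλ| = |10.16 − 15.50| = 5.34 m.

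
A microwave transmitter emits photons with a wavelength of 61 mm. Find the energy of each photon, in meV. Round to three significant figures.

First convert: λ = 61 mm = 0.061 m.
Since E = hc/λ for a photon, E = 3.256e-24 J.
Converting to meV: E = 0.02033 meV ≈ 0.0203 meV.

0.0203 meV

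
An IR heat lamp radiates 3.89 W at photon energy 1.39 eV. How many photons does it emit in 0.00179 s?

Total energy: E_total = P·t = 3.89 × 0.00179 = 0.006963 J.
Per-photon energy: E = 2.227e-19 J.
N = E_total / E_photon = 3.13e16.

3.13e16 photons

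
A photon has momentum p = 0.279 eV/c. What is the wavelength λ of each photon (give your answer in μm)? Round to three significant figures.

First convert: p = 0.279 eV/c = 1.4911e-28 kg·m/s.
Since λ = h/p for a photon, λ = 4.444e-6 m.
Converting to μm: λ = 4.444 μm ≈ 4.44 μm.

4.44 μm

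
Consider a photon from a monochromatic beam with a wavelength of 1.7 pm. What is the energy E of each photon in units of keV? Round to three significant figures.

729 keV

In SI units: λ = 1.7 pm = 1.7e-12 m.
For a photon E = hc/λ, so E = 1.168e-13 J.
Converting to keV: E = 729.3 keV ≈ 729 keV.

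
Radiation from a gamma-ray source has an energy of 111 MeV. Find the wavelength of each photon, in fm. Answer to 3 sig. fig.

11.2 fm

(h = 6.62607015e-34 J·s, c = 2.99792458e8 m/s, 1 eV = 1.602176634e-19 J.)
Convert to SI: E = 111 MeV = 1.7784e-11 J.
The photon relation is λ = hc/E, giving λ = 1.117e-14 m.
Converting to fm: λ = 11.17 fm ≈ 11.2 fm.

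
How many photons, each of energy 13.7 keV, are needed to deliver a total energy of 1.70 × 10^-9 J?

7.74 × 10^5 photons

Per-photon energy: E = 2.195 × 10^-15 J (from energy = 13.7 keV).
N = E_total / E_photon = 1.70 × 10^-9 J / 2.195 × 10^-15 J = 7.74 × 10^5.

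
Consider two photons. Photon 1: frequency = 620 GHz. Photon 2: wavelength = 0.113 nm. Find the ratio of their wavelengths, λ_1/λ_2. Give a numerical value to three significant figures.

4.28 × 10^6

λ_1 = 4.835 × 10^-4 m (from frequency = 620 GHz, via λ = c/f).
λ_2 = 1.130 × 10^-10 m (from wavelength = 0.113 nm, via λ given directly).
Ratio = 4.835 × 10^-4 / 1.130 × 10^-10 = 4.28 × 10^6.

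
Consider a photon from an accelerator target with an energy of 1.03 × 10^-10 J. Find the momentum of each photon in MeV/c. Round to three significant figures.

Apply p = E/c: p = 3.436 × 10^-19 kg·m/s.
Converting to MeV/c: p = 642.9 MeV/c ≈ 643 MeV/c.

643 MeV/c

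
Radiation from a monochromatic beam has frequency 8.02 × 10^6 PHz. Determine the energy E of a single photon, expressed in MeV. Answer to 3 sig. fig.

In SI units: f = 8.02 × 10^6 PHz = 8.02 × 10^21 Hz.
The photon relation is E = hf, giving E = 5.314 × 10^-12 J.
Converting to MeV: E = 33.17 MeV ≈ 33.2 MeV.

33.2 MeV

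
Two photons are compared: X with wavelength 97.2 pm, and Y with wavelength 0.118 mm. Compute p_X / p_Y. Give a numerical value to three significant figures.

1.21·10^6

p_X = 6.817·10^-24 kg·m/s (from wavelength = 97.2 pm, via p = h/λ).
p_Y = 5.615·10^-30 kg·m/s (from wavelength = 0.118 mm, via p = h/λ).
Ratio = 6.817·10^-24 / 5.615·10^-30 = 1.21·10^6.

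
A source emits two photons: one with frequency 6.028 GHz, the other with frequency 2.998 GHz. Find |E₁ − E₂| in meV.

Using E = hf: E₁ = 3.9942·10^-24 J, E₂ = 1.9865·10^-24 J.
|ΔE| = |3.9942·10^-24 − 1.9865·10^-24| = 2.01·10^-24 J = 0.0125 meV.

0.0125 meV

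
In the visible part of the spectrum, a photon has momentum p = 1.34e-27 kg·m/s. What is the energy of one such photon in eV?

Use c = 2.99792458e8 m/s, 1 eV = 1.602176634e-19 J.
The photon relation is E = pc, giving E = 4.017e-19 J.
Converting to eV: E = 2.507 eV ≈ 2.51 eV.

2.51 eV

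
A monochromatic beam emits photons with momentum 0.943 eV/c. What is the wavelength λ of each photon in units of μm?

Take h = 6.62607015e-34 J·s, c = 2.99792458e8 m/s, 1 eV = 1.602176634e-19 J.
Convert to SI: p = 0.943 eV/c = 5.0397e-28 kg·m/s.
Since λ = h/p for a photon, λ = 1.315e-6 m.
Converting to μm: λ = 1.315 μm ≈ 1.31 μm.

1.31 μm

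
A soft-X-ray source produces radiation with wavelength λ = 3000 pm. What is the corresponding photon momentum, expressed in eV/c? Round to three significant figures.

Take h = 6.62607015e-34 J·s, c = 2.99792458e8 m/s, 1 eV = 1.602176634e-19 J.
In SI units: λ = 3000 pm = 3.00e-9 m.
Since p = h/λ for a photon, p = 2.209e-25 kg·m/s.
Converting to eV/c: p = 413.3 eV/c ≈ 413 eV/c.

413 eV/c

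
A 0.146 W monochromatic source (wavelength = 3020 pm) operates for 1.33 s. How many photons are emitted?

Total energy: E_total = P·t = 0.146 × 1.33 = 0.1942 J.
Per-photon energy: E = 6.578·10^-17 J.
N = E_total / E_photon = 2.95·10^15.

2.95·10^15 photons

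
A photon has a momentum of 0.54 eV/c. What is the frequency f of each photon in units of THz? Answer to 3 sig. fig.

Use h = 6.62607015e-34 J·s, c = 2.99792458e8 m/s, 1 eV = 1.602176634e-19 J.
Convert to SI: p = 0.54 eV/c = 2.8859e-28 kg·m/s.
Apply f = pc/h: f = 1.306e14 Hz.
Converting to THz: f = 130.6 THz ≈ 131 THz.

131 THz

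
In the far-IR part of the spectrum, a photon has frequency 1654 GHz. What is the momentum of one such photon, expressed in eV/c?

Take h = 6.62607015·10^-34 J·s, c = 2.99792458·10^8 m/s, 1 eV = 1.602176634·10^-19 J.
First convert: f = 1654 GHz = 1.654·10^12 Hz.
Since p = hf/c for a photon, p = 3.656·10^-30 kg·m/s.
Converting to eV/c: p = 0.006840 eV/c ≈ 6.84·10^-3 eV/c.

6.84·10^-3 eV/c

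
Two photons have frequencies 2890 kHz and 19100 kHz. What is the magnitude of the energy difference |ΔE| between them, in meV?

6.70e-5 meV

Using E = hf: E₁ = 1.915e-27 J, E₂ = 1.266e-26 J.
|ΔE| = |1.915e-27 − 1.266e-26| = 1.07e-26 J = 6.70e-5 meV.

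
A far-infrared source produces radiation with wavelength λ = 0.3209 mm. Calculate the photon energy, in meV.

(h = 6.62607015 × 10^-34 J·s, c = 2.99792458 × 10^8 m/s, 1 eV = 1.602176634 × 10^-19 J.)
Convert to SI: λ = 0.3209 mm = 3.209 × 10^-4 m.
The photon relation is E = hc/λ, giving E = 6.190 × 10^-22 J.
Converting to meV: E = 3.864 meV ≈ 3.86 meV.

3.86 meV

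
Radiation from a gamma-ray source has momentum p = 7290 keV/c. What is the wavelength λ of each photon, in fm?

Take h = 6.62607015 × 10^-34 J·s, c = 2.99792458 × 10^8 m/s, 1 eV = 1.602176634 × 10^-19 J.
Convert to SI: p = 7290 keV/c = 3.8960 × 10^-21 kg·m/s.
For a photon λ = h/p, so λ = 1.701 × 10^-13 m.
Converting to fm: λ = 170.1 fm ≈ 170 fm.

170 fm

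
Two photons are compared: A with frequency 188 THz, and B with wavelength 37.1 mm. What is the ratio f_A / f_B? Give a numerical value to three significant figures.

f_A = 1.880e14 Hz (from frequency = 188 THz, via f given directly).
f_B = 8.081e9 Hz (from wavelength = 37.1 mm, via f = c/λ).
Ratio = 1.880e14 / 8.081e9 = 2.33e4.

2.33e4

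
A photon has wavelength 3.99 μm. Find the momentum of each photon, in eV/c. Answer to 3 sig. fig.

0.311 eV/c

Use h = 6.62607015·10^-34 J·s, c = 2.99792458·10^8 m/s, 1 eV = 1.602176634·10^-19 J.
Convert to SI: λ = 3.99 μm = 3.99·10^-6 m.
Apply p = h/λ: p = 1.661·10^-28 kg·m/s.
Converting to eV/c: p = 0.3107 eV/c ≈ 0.311 eV/c.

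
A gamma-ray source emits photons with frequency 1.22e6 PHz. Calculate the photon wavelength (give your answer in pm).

0.246 pm

Use c = 2.99792458e8 m/s.
First convert: f = 1.22e6 PHz = 1.22e21 Hz.
Since λ = c/f for a photon, λ = 2.457e-13 m.
Converting to pm: λ = 0.2457 pm ≈ 0.246 pm.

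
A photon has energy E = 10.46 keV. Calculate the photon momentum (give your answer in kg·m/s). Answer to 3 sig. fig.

5.59 × 10^-24 kg·m/s

(c = 2.99792458 × 10^8 m/s, 1 eV = 1.602176634 × 10^-19 J.)
First convert: E = 10.46 keV = 1.6759 × 10^-15 J.
Since p = E/c for a photon, p = 5.590 × 10^-24 kg·m/s.
So p ≈ 5.59 × 10^-24 kg·m/s.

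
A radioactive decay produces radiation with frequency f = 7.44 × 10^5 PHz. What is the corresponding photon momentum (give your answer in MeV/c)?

(h = 6.62607015 × 10^-34 J·s, c = 2.99792458 × 10^8 m/s, 1 eV = 1.602176634 × 10^-19 J.)
Convert to SI: f = 7.44 × 10^5 PHz = 7.44 × 10^20 Hz.
The photon relation is p = hf/c, giving p = 1.644 × 10^-21 kg·m/s.
Converting to MeV/c: p = 3.077 MeV/c ≈ 3.08 MeV/c.

3.08 MeV/c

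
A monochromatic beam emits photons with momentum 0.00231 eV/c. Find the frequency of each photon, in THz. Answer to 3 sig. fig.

In SI units: p = 0.00231 eV/c = 1.2345 × 10^-30 kg·m/s.
Apply f = pc/h: f = 5.586 × 10^11 Hz.
Converting to THz: f = 0.5586 THz ≈ 0.559 THz.

0.559 THz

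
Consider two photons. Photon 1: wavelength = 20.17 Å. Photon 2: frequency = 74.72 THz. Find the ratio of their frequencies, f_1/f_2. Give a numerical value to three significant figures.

f_1 = 1.486·10^17 Hz (from wavelength = 20.17 Å, via f = c/λ).
f_2 = 7.472·10^13 Hz (from frequency = 74.72 THz, via f given directly).
Ratio = 1.486·10^17 / 7.472·10^13 = 1990.

1990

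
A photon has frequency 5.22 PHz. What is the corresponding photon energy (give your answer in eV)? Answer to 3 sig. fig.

In SI units: f = 5.22 PHz = 5.22e15 Hz.
For a photon E = hf, so E = 3.459e-18 J.
Converting to eV: E = 21.59 eV ≈ 21.6 eV.

21.6 eV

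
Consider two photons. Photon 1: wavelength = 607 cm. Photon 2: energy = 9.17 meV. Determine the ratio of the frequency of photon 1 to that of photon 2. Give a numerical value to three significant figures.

f_1 = 4.939e7 Hz (from wavelength = 607 cm, via f = c/λ).
f_2 = 2.217e12 Hz (from energy = 9.17 meV, via f = E/h).
Ratio = 4.939e7 / 2.217e12 = 2.23e-5.

2.23e-5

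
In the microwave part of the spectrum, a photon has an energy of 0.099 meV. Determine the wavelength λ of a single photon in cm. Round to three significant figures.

1.25 cm

In SI units: E = 0.099 meV = 1.5862e-23 J.
For a photon λ = hc/E, so λ = 0.01252 m.
Converting to cm: λ = 1.252 cm ≈ 1.25 cm.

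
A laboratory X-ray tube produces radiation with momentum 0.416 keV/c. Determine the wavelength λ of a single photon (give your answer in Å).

Use h = 6.62607015e-34 J·s, c = 2.99792458e8 m/s, 1 eV = 1.602176634e-19 J.
First convert: p = 0.416 keV/c = 2.2232e-25 kg·m/s.
Since λ = h/p for a photon, λ = 2.980e-9 m.
Converting to Å: λ = 29.80 Å ≈ 29.8 Å.

29.8 Å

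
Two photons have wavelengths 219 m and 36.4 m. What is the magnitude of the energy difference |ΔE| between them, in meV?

2.84 × 10^-5 meV

Using E = hc/λ: E₁ = 9.071 × 10^-28 J, E₂ = 5.457 × 10^-27 J.
|ΔE| = |9.071 × 10^-28 − 5.457 × 10^-27| = 4.55 × 10^-27 J = 2.84 × 10^-5 meV.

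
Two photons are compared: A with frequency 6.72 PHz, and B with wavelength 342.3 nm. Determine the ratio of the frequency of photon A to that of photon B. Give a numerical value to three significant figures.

f_A = 6.720e15 Hz (from frequency = 6.72 PHz, via f given directly).
f_B = 8.758e14 Hz (from wavelength = 342.3 nm, via f = c/λ).
Ratio = 6.720e15 / 8.758e14 = 7.67.

7.67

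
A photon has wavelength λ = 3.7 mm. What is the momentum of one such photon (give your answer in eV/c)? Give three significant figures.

3.35 × 10^-4 eV/c

First convert: λ = 3.7 mm = 0.0037 m.
Apply p = h/λ: p = 1.791 × 10^-31 kg·m/s.
Converting to eV/c: p = 3.351 × 10^-4 eV/c ≈ 3.35 × 10^-4 eV/c.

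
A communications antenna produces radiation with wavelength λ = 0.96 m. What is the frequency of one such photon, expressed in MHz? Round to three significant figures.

312 MHz

Since f = c/λ for a photon, f = 3.123 × 10^8 Hz.
Converting to MHz: f = 312.3 MHz ≈ 312 MHz.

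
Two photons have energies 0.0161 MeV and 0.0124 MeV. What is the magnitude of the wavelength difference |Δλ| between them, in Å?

Using λ = hc/E: λ₁ = 7.701e-11 m, λ₂ = 9.999e-11 m.
|Δλ| = |7.701e-11 − 9.999e-11| = 2.30e-11 m = 0.230 Å.

0.230 Å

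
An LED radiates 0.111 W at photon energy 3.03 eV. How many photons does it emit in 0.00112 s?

2.56 × 10^14 photons

Total energy: E_total = P·t = 0.111 × 0.00112 = 1.243 × 10^-4 J.
Per-photon energy: E = 4.855 × 10^-19 J.
N = E_total / E_photon = 2.56 × 10^14.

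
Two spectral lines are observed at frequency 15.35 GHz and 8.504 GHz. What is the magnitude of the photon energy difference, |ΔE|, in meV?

0.0283 meV

Using E = hf: E₁ = 1.0171 × 10^-23 J, E₂ = 5.6348 × 10^-24 J.
|ΔE| = |1.0171 × 10^-23 − 5.6348 × 10^-24| = 4.54 × 10^-24 J = 0.0283 meV.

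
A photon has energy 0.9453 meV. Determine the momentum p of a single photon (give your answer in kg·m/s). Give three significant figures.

In SI units: E = 0.9453 meV = 1.5145e-22 J.
The photon relation is p = E/c, giving p = 5.052e-31 kg·m/s.
So p ≈ 5.05e-31 kg·m/s.

5.05e-31 kg·m/s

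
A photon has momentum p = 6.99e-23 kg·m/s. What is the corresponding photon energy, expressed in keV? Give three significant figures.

131 keV

Since E = pc for a photon, E = 2.096e-14 J.
Converting to keV: E = 130.8 keV ≈ 131 keV.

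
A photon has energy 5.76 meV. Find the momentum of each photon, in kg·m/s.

Convert to SI: E = 5.76 meV = 9.2285e-22 J.
Apply p = E/c: p = 3.078e-30 kg·m/s.
So p ≈ 3.08e-30 kg·m/s.

3.08e-30 kg·m/s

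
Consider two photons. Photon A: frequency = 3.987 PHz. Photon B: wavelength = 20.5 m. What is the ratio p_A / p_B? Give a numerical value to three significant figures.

p_A = 8.812e-27 kg·m/s (from frequency = 3.987 PHz, via p = hf/c).
p_B = 3.232e-35 kg·m/s (from wavelength = 20.5 m, via p = h/λ).
Ratio = 8.812e-27 / 3.232e-35 = 2.73e8.

2.73e8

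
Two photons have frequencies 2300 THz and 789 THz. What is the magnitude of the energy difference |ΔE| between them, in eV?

6.25 eV

Using E = hf: E₁ = 1.524 × 10^-18 J, E₂ = 5.228 × 10^-19 J.
|ΔE| = |1.524 × 10^-18 − 5.228 × 10^-19| = 1.00 × 10^-18 J = 6.25 eV.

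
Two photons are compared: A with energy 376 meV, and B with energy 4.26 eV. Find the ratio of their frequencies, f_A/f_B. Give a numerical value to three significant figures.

f_A = 9.092 × 10^13 Hz (from energy = 376 meV, via f = E/h).
f_B = 1.030 × 10^15 Hz (from energy = 4.26 eV, via f = E/h).
Ratio = 9.092 × 10^13 / 1.030 × 10^15 = 0.0883.

0.0883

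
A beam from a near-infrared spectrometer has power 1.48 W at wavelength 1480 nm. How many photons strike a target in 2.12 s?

2.34 × 10^19 photons

Total energy: E_total = P·t = 1.48 × 2.12 = 3.138 J.
Per-photon energy: E = 1.342 × 10^-19 J.
N = E_total / E_photon = 2.34 × 10^19.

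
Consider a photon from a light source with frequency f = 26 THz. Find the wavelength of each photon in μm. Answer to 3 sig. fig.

11.5 μm

Use c = 2.99792458e8 m/s.
In SI units: f = 26 THz = 2.6e13 Hz.
Since λ = c/f for a photon, λ = 1.153e-5 m.
Converting to μm: λ = 11.53 μm ≈ 11.5 μm.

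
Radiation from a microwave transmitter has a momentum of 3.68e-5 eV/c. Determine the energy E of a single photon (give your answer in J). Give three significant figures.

5.90e-24 J

First convert: p = 3.68e-5 eV/c = 1.9667e-32 kg·m/s.
The photon relation is E = pc, giving E = 5.896e-24 J.
So E ≈ 5.90e-24 J.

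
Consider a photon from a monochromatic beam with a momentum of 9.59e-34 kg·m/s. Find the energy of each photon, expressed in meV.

1.79e-3 meV

For a photon E = pc, so E = 2.875e-25 J.
Converting to meV: E = 0.001794 meV ≈ 1.79e-3 meV.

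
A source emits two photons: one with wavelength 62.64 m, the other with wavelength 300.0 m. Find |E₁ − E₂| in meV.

1.57e-5 meV

Using E = hc/λ: E₁ = 3.1712e-27 J, E₂ = 6.6215e-28 J.
|ΔE| = |3.1712e-27 − 6.6215e-28| = 2.51e-27 J = 1.57e-5 meV.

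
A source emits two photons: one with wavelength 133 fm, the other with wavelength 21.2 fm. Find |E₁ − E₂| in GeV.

0.0492 GeV

Using E = hc/λ: E₁ = 1.494 × 10^-12 J, E₂ = 9.370 × 10^-12 J.
|ΔE| = |1.494 × 10^-12 − 9.370 × 10^-12| = 7.88 × 10^-12 J = 0.0492 GeV.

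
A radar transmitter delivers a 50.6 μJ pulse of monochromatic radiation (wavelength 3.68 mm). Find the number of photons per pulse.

9.37e17 photons

Per-photon energy: E = 5.398e-23 J (from wavelength = 3.68 mm).
N = E_total / E_photon = 5.06e-5 J / 5.398e-23 J = 9.37e17.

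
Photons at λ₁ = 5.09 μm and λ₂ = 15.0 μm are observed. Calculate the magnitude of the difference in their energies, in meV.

Using E = hc/λ: E₁ = 3.903 × 10^-20 J, E₂ = 1.324 × 10^-20 J.
|ΔE| = |3.903 × 10^-20 − 1.324 × 10^-20| = 2.58 × 10^-20 J = 161 meV.

161 meV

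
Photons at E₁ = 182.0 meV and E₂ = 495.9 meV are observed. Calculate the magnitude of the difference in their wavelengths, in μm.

4.31 μm

Using λ = hc/E: λ₁ = 6.8123 × 10^-6 m, λ₂ = 2.5002 × 10^-6 m.
|Δλ| = |6.8123 × 10^-6 − 2.5002 × 10^-6| = 4.31 × 10^-6 m = 4.31 μm.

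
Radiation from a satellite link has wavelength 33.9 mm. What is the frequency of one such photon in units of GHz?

(c = 2.99792458e8 m/s.)
First convert: λ = 33.9 mm = 0.0339 m.
For a photon f = c/λ, so f = 8.843e9 Hz.
Converting to GHz: f = 8.843 GHz ≈ 8.84 GHz.

8.84 GHz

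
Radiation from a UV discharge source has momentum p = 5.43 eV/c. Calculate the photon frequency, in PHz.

(h = 6.62607015·10^-34 J·s, c = 2.99792458·10^8 m/s, 1 eV = 1.602176634·10^-19 J.)
In SI units: p = 5.43 eV/c = 2.9019·10^-27 kg·m/s.
Apply f = pc/h: f = 1.313·10^15 Hz.
Converting to PHz: f = 1.313 PHz ≈ 1.31 PHz.

1.31 PHz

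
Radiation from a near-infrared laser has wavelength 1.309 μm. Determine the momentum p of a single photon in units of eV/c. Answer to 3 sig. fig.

0.947 eV/c

Use h = 6.62607015·10^-34 J·s, c = 2.99792458·10^8 m/s, 1 eV = 1.602176634·10^-19 J.
First convert: λ = 1.309 μm = 1.309·10^-6 m.
Since p = h/λ for a photon, p = 5.062·10^-28 kg·m/s.
Converting to eV/c: p = 0.9472 eV/c ≈ 0.947 eV/c.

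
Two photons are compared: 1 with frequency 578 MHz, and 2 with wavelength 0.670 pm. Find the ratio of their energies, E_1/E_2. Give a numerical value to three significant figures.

1.29e-12

E_1 = 3.830e-25 J (from frequency = 578 MHz, via E = hf).
E_2 = 2.965e-13 J (from wavelength = 0.670 pm, via E = hc/λ).
Ratio = 3.830e-25 / 2.965e-13 = 1.29e-12.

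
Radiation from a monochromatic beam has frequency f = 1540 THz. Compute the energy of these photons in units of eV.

6.37 eV

First convert: f = 1540 THz = 1.54e15 Hz.
For a photon E = hf, so E = 1.020e-18 J.
Converting to eV: E = 6.369 eV ≈ 6.37 eV.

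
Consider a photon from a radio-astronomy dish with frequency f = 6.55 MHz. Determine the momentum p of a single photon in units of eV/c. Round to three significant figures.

2.71e-8 eV/c

(h = 6.62607015e-34 J·s, c = 2.99792458e8 m/s, 1 eV = 1.602176634e-19 J.)
Convert to SI: f = 6.55 MHz = 6.55e6 Hz.
Since p = hf/c for a photon, p = 1.448e-35 kg·m/s.
Converting to eV/c: p = 2.709e-8 eV/c ≈ 2.71e-8 eV/c.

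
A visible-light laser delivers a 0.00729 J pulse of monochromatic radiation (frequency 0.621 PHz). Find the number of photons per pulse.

Per-photon energy: E = 4.115 × 10^-19 J (from frequency = 0.621 PHz).
N = E_total / E_photon = 0.00729 J / 4.115 × 10^-19 J = 1.77 × 10^16.

1.77 × 10^16 photons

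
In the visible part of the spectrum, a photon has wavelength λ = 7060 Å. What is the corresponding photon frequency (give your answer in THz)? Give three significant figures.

Take c = 2.99792458 × 10^8 m/s.
Convert to SI: λ = 7060 Å = 7.06 × 10^-7 m.
The photon relation is f = c/λ, giving f = 4.246 × 10^14 Hz.
Converting to THz: f = 424.6 THz ≈ 425 THz.

425 THz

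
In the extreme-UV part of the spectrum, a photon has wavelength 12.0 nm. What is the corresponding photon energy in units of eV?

103 eV

(h = 6.62607015e-34 J·s, c = 2.99792458e8 m/s, 1 eV = 1.602176634e-19 J.)
Convert to SI: λ = 12.0 nm = 1.20e-8 m.
Since E = hc/λ for a photon, E = 1.655e-17 J.
Converting to eV: E = 103.3 eV ≈ 103 eV.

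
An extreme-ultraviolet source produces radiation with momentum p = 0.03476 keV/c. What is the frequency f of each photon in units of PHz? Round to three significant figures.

8.40 PHz

Take h = 6.62607015 × 10^-34 J·s, c = 2.99792458 × 10^8 m/s, 1 eV = 1.602176634 × 10^-19 J.
Convert to SI: p = 0.03476 keV/c = 1.8577 × 10^-26 kg·m/s.
The photon relation is f = pc/h, giving f = 8.405 × 10^15 Hz.
Converting to PHz: f = 8.405 PHz ≈ 8.40 PHz.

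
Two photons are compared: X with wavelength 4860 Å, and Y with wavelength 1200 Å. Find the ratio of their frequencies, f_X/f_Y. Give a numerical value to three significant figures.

f_X = 6.169·10^14 Hz (from wavelength = 4860 Å, via f = c/λ).
f_Y = 2.498·10^15 Hz (from wavelength = 1200 Å, via f = c/λ).
Ratio = 6.169·10^14 / 2.498·10^15 = 0.247.

0.247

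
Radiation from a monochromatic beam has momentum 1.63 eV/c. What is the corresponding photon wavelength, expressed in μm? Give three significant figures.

0.761 μm

Take h = 6.62607015·10^-34 J·s, c = 2.99792458·10^8 m/s, 1 eV = 1.602176634·10^-19 J.
First convert: p = 1.63 eV/c = 8.7112·10^-28 kg·m/s.
Apply λ = h/p: λ = 7.606·10^-7 m.
Converting to μm: λ = 0.7606 μm ≈ 0.761 μm.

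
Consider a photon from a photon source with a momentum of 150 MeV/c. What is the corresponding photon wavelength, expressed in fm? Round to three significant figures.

Take h = 6.62607015 × 10^-34 J·s, c = 2.99792458 × 10^8 m/s, 1 eV = 1.602176634 × 10^-19 J.
Convert to SI: p = 150 MeV/c = 8.0164 × 10^-20 kg·m/s.
For a photon λ = h/p, so λ = 8.266 × 10^-15 m.
Converting to fm: λ = 8.266 fm ≈ 8.27 fm.

8.27 fm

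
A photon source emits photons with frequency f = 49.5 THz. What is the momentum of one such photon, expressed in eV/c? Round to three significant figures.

Use h = 6.62607015e-34 J·s, c = 2.99792458e8 m/s, 1 eV = 1.602176634e-19 J.
First convert: f = 49.5 THz = 4.95e13 Hz.
Apply p = hf/c: p = 1.094e-28 kg·m/s.
Converting to eV/c: p = 0.2047 eV/c ≈ 0.205 eV/c.

0.205 eV/c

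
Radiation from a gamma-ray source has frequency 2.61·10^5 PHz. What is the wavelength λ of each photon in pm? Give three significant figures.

1.15 pm

First convert: f = 2.61·10^5 PHz = 2.61·10^20 Hz.
Apply λ = c/f: λ = 1.149·10^-12 m.
Converting to pm: λ = 1.149 pm ≈ 1.15 pm.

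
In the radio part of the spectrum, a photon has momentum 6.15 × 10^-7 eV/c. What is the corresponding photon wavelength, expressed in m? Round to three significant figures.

Use h = 6.62607015 × 10^-34 J·s, c = 2.99792458 × 10^8 m/s, 1 eV = 1.602176634 × 10^-19 J.
First convert: p = 6.15 × 10^-7 eV/c = 3.2867 × 10^-34 kg·m/s.
The photon relation is λ = h/p, giving λ = 2.016 m.
So λ ≈ 2.02 m.

2.02 m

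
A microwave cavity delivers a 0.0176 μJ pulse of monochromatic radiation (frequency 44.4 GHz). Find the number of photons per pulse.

5.98e14 photons

Per-photon energy: E = 2.942e-23 J (from frequency = 44.4 GHz).
N = E_total / E_photon = 1.76e-8 J / 2.942e-23 J = 5.98e14.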